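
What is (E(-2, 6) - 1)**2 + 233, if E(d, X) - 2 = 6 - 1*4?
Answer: 242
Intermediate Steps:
E(d, X) = 4 (E(d, X) = 2 + (6 - 1*4) = 2 + (6 - 4) = 2 + 2 = 4)
(E(-2, 6) - 1)**2 + 233 = (4 - 1)**2 + 233 = 3**2 + 233 = 9 + 233 = 242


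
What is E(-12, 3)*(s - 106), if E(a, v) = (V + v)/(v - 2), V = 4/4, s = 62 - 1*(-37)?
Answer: -28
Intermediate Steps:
s = 99 (s = 62 + 37 = 99)
V = 1 (V = 4*(¼) = 1)
E(a, v) = (1 + v)/(-2 + v) (E(a, v) = (1 + v)/(v - 2) = (1 + v)/(-2 + v))
E(-12, 3)*(s - 106) = ((1 + 3)/(-2 + 3))*(99 - 106) = (4/1)*(-7) = (1*4)*(-7) = 4*(-7) = -28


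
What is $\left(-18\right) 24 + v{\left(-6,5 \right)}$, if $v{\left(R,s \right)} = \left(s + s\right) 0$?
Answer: $-432$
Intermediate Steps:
$v{\left(R,s \right)} = 0$ ($v{\left(R,s \right)} = 2 s 0 = 0$)
$\left(-18\right) 24 + v{\left(-6,5 \right)} = \left(-18\right) 24 + 0 = -432 + 0 = -432$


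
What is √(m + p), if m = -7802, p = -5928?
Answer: I*√13730 ≈ 117.18*I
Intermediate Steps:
√(m + p) = √(-7802 - 5928) = √(-13730) = I*√13730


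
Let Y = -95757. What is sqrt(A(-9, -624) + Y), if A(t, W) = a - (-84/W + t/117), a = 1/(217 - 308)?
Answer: I*sqrt(3171857143)/182 ≈ 309.45*I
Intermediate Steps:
a = -1/91 (a = 1/(-91) = -1/91 ≈ -0.010989)
A(t, W) = -1/91 + 84/W - t/117 (A(t, W) = -1/91 - (-84/W + t/117) = -1/91 + (84/W - t/117) = -1/91 + 84/W - t/117)
sqrt(A(-9, -624) + Y) = sqrt((-1/91 + 84/(-624) - 1/117*(-9)) - 95757) = sqrt((-1/91 + 84*(-1/624) + 1/13) - 95757) = sqrt((-1/91 - 7/52 + 1/13) - 95757) = sqrt(-25/364 - 95757) = sqrt(-34855573/364) = I*sqrt(3171857143)/182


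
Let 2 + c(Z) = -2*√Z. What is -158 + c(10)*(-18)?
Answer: -122 + 36*√10 ≈ -8.1580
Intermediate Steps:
c(Z) = -2 - 2*√Z
-158 + c(10)*(-18) = -158 + (-2 - 2*√10)*(-18) = -158 + (36 + 36*√10) = -122 + 36*√10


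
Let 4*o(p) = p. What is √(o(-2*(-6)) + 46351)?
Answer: 7*√946 ≈ 215.30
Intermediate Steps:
o(p) = p/4
√(o(-2*(-6)) + 46351) = √((-2*(-6))/4 + 46351) = √((¼)*12 + 46351) = √(3 + 46351) = √46354 = 7*√946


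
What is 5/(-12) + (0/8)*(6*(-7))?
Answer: -5/12 ≈ -0.41667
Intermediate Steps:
5/(-12) + (0/8)*(6*(-7)) = 5*(-1/12) + (0*(⅛))*(-42) = -5/12 + 0*(-42) = -5/12 + 0 = -5/12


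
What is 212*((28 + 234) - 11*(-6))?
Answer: 69536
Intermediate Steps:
212*((28 + 234) - 11*(-6)) = 212*(262 + 66) = 212*328 = 69536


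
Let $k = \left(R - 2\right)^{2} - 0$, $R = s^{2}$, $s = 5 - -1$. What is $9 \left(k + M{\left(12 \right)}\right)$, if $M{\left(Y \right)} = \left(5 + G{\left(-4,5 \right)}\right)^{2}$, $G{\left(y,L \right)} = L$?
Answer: $11304$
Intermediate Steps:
$s = 6$ ($s = 5 + 1 = 6$)
$M{\left(Y \right)} = 100$ ($M{\left(Y \right)} = \left(5 + 5\right)^{2} = 10^{2} = 100$)
$R = 36$ ($R = 6^{2} = 36$)
$k = 1156$ ($k = \left(36 - 2\right)^{2} - 0 = 34^{2} + 0 = 1156 + 0 = 1156$)
$9 \left(k + M{\left(12 \right)}\right) = 9 \left(1156 + 100\right) = 9 \cdot 1256 = 11304$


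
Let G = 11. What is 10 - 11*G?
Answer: -111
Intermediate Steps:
10 - 11*G = 10 - 11*11 = 10 - 121 = -111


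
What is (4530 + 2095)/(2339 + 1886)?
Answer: 265/169 ≈ 1.5680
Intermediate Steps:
(4530 + 2095)/(2339 + 1886) = 6625/4225 = 6625*(1/4225) = 265/169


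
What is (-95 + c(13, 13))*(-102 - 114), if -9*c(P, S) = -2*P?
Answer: 19896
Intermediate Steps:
c(P, S) = 2*P/9 (c(P, S) = -(-2)*P/9 = 2*P/9)
(-95 + c(13, 13))*(-102 - 114) = (-95 + (2/9)*13)*(-102 - 114) = (-95 + 26/9)*(-216) = -829/9*(-216) = 19896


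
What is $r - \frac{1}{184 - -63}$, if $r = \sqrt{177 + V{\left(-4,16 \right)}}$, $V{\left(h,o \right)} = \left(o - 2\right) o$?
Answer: $- \frac{1}{247} + \sqrt{401} \approx 20.021$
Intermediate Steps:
$V{\left(h,o \right)} = o \left(-2 + o\right)$ ($V{\left(h,o \right)} = \left(-2 + o\right) o = o \left(-2 + o\right)$)
$r = \sqrt{401}$ ($r = \sqrt{177 + 16 \left(-2 + 16\right)} = \sqrt{177 + 16 \cdot 14} = \sqrt{177 + 224} = \sqrt{401} \approx 20.025$)
$r - \frac{1}{184 - -63} = \sqrt{401} - \frac{1}{184 - -63} = \sqrt{401} - \frac{1}{184 + 63} = \sqrt{401} - \frac{1}{247} = - \frac{1}{247} + \sqrt{401}$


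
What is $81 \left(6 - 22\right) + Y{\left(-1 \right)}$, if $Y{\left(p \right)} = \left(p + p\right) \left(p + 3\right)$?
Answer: $-1300$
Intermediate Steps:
$Y{\left(p \right)} = 2 p \left(3 + p\right)$
$81 \left(6 - 22\right) + Y{\left(-1 \right)} = 81 \left(6 - 22\right) + 2 \left(-1\right) \left(3 - 1\right) = 81 \left(6 - 22\right) + 2 \left(-1\right) 2 = 81 \left(-16\right) - 4 = -1296 - 4 = -1300$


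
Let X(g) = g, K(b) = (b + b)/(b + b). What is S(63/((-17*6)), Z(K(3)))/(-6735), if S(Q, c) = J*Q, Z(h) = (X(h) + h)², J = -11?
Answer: -77/76330 ≈ -0.0010088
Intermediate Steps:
K(b) = 1 (K(b) = (2*b)/((2*b)) = (2*b)*(1/(2*b)) = 1)
Z(h) = 4*h² (Z(h) = (h + h)² = (2*h)² = 4*h²)
S(Q, c) = -11*Q
S(63/((-17*6)), Z(K(3)))/(-6735) = -693/((-17*6))/(-6735) = -693/(-102)*(-1/6735) = -693*(-1)/102*(-1/6735) = -11*(-21/34)*(-1/6735) = (231/34)*(-1/6735) = -77/76330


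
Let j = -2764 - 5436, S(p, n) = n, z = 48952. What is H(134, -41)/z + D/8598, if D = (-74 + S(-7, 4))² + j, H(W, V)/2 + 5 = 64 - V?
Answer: -3329625/8768527 ≈ -0.37972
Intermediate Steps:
j = -8200
H(W, V) = 118 - 2*V (H(W, V) = -10 + 2*(64 - V) = -10 + (128 - 2*V) = 118 - 2*V)
D = -3300 (D = (-74 + 4)² - 8200 = (-70)² - 8200 = 4900 - 8200 = -3300)
H(134, -41)/z + D/8598 = (118 - 2*(-41))/48952 - 3300/8598 = (118 + 82)*(1/48952) - 3300*1/8598 = 200*(1/48952) - 550/1433 = 25/6119 - 550/1433 = -3329625/8768527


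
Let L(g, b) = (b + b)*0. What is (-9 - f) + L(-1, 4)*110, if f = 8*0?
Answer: -9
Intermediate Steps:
f = 0
L(g, b) = 0 (L(g, b) = (2*b)*0 = 0)
(-9 - f) + L(-1, 4)*110 = (-9 - 1*0) + 0*110 = (-9 + 0) + 0 = -9 + 0 = -9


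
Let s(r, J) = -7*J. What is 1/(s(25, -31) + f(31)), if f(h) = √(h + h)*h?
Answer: -7/403 + √62/403 ≈ 0.0021688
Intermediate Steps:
f(h) = √2*h^(3/2) (f(h) = √(2*h)*h = (√2*√h)*h = √2*h^(3/2))
1/(s(25, -31) + f(31)) = 1/(-7*(-31) + √2*31^(3/2)) = 1/(217 + √2*(31*√31)) = 1/(217 + 31*√62)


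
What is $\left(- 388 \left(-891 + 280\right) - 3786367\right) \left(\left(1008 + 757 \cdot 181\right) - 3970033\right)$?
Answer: $13600942162392$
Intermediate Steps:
$\left(- 388 \left(-891 + 280\right) - 3786367\right) \left(\left(1008 + 757 \cdot 181\right) - 3970033\right) = \left(\left(-388\right) \left(-611\right) - 3786367\right) \left(\left(1008 + 137017\right) - 3970033\right) = \left(237068 - 3786367\right) \left(138025 - 3970033\right) = \left(-3549299\right) \left(-3832008\right) = 13600942162392$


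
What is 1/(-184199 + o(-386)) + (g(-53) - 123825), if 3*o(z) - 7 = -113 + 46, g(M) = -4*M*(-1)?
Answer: -22849972104/184219 ≈ -1.2404e+5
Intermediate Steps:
g(M) = 4*M
o(z) = -20 (o(z) = 7/3 + (-113 + 46)/3 = 7/3 + (1/3)*(-67) = 7/3 - 67/3 = -20)
1/(-184199 + o(-386)) + (g(-53) - 123825) = 1/(-184199 - 20) + (4*(-53) - 123825) = 1/(-184219) + (-212 - 123825) = -1/184219 - 124037 = -22849972104/184219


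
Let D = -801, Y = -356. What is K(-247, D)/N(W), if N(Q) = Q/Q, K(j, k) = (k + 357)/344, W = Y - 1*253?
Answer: -111/86 ≈ -1.2907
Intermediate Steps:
W = -609 (W = -356 - 1*253 = -356 - 253 = -609)
K(j, k) = 357/344 + k/344 (K(j, k) = (357 + k)*(1/344) = 357/344 + k/344)
N(Q) = 1
K(-247, D)/N(W) = (357/344 + (1/344)*(-801))/1 = (357/344 - 801/344)*1 = -111/86*1 = -111/86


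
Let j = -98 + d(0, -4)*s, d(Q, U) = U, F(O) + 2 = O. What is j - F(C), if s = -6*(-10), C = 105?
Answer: -441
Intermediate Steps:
s = 60
F(O) = -2 + O
j = -338 (j = -98 - 4*60 = -98 - 240 = -338)
j - F(C) = -338 - (-2 + 105) = -338 - 1*103 = -338 - 103 = -441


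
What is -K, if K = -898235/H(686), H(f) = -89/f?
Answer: -616189210/89 ≈ -6.9235e+6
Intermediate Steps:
K = 616189210/89 (K = -898235/((-89/686)) = -898235/((-89*1/686)) = -898235/(-89/686) = -898235*(-686/89) = 616189210/89 ≈ 6.9235e+6)
-K = -1*616189210/89 = -616189210/89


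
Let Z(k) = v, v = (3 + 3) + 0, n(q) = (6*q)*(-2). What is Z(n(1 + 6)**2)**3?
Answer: 216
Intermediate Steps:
n(q) = -12*q
v = 6 (v = 6 + 0 = 6)
Z(k) = 6
Z(n(1 + 6)**2)**3 = 6**3 = 216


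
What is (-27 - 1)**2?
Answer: 784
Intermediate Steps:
(-27 - 1)**2 = (-28)**2 = 784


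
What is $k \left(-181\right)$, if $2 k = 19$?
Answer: $- \frac{3439}{2} \approx -1719.5$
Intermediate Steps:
$k = \frac{19}{2}$ ($k = \frac{1}{2} \cdot 19 = \frac{19}{2} \approx 9.5$)
$k \left(-181\right) = \frac{19}{2} \left(-181\right) = - \frac{3439}{2}$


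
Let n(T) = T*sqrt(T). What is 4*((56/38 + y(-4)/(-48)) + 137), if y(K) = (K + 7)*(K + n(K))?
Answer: 10543/19 + 2*I ≈ 554.89 + 2.0*I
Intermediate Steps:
n(T) = T**(3/2)
y(K) = (7 + K)*(K + K**(3/2)) (y(K) = (K + 7)*(K + K**(3/2)) = (7 + K)*(K + K**(3/2)))
4*((56/38 + y(-4)/(-48)) + 137) = 4*((56/38 + ((-4)**2 + (-4)**(5/2) + 7*(-4) + 7*(-4)**(3/2))/(-48)) + 137) = 4*((56*(1/38) + (16 + 32*I - 28 + 7*(-8*I))*(-1/48)) + 137) = 4*((28/19 + (16 + 32*I - 28 - 56*I)*(-1/48)) + 137) = 4*((28/19 + (-12 - 24*I)*(-1/48)) + 137) = 4*((28/19 + (1/4 + I/2)) + 137) = 4*((131/76 + I/2) + 137) = 4*(10543/76 + I/2) = 10543/19 + 2*I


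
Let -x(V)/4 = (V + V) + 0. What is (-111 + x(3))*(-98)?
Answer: 13230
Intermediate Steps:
x(V) = -8*V (x(V) = -4*((V + V) + 0) = -4*(2*V + 0) = -8*V)
(-111 + x(3))*(-98) = (-111 - 8*3)*(-98) = (-111 - 24)*(-98) = -135*(-98) = 13230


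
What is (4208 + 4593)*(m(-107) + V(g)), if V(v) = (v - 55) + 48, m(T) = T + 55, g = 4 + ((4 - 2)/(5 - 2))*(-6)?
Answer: -519259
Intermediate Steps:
g = 0 (g = 4 + (2/3)*(-6) = 4 + (2*(⅓))*(-6) = 4 + (⅔)*(-6) = 4 - 4 = 0)
m(T) = 55 + T
V(v) = -7 + v (V(v) = (-55 + v) + 48 = -7 + v)
(4208 + 4593)*(m(-107) + V(g)) = (4208 + 4593)*((55 - 107) + (-7 + 0)) = 8801*(-52 - 7) = 8801*(-59) = -519259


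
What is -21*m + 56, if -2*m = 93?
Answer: 2065/2 ≈ 1032.5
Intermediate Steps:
m = -93/2 (m = -1/2*93 = -93/2 ≈ -46.500)
-21*m + 56 = -21*(-93/2) + 56 = 1953/2 + 56 = 2065/2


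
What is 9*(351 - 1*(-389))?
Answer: 6660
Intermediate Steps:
9*(351 - 1*(-389)) = 9*(351 + 389) = 9*740 = 6660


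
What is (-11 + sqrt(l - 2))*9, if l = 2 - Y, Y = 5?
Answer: -99 + 9*I*sqrt(5) ≈ -99.0 + 20.125*I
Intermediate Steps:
l = -3 (l = 2 - 1*5 = 2 - 5 = -3)
(-11 + sqrt(l - 2))*9 = (-11 + sqrt(-3 - 2))*9 = (-11 + sqrt(-5))*9 = (-11 + I*sqrt(5))*9 = -99 + 9*I*sqrt(5)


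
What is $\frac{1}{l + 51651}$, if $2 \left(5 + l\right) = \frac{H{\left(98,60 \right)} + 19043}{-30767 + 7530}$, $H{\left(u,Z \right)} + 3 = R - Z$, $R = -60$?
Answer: $\frac{23237}{1200088642} \approx 1.9363 \cdot 10^{-5}$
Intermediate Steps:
$H{\left(u,Z \right)} = -63 - Z$ ($H{\left(u,Z \right)} = -3 - \left(60 + Z\right) = -63 - Z$)
$l = - \frac{125645}{23237}$ ($l = -5 + \frac{\left(\left(-63 - 60\right) + 19043\right) \frac{1}{-30767 + 7530}}{2} = -5 + \frac{\left(\left(-63 - 60\right) + 19043\right) \frac{1}{-23237}}{2} = -5 + \frac{\left(-123 + 19043\right) \left(- \frac{1}{23237}\right)}{2} = -5 + \frac{18920 \left(- \frac{1}{23237}\right)}{2} = -5 + \frac{1}{2} \left(- \frac{18920}{23237}\right) = -5 - \frac{9460}{23237} = - \frac{125645}{23237} \approx -5.4071$)
$\frac{1}{l + 51651} = \frac{1}{- \frac{125645}{23237} + 51651} = \frac{1}{\frac{1200088642}{23237}} = \frac{23237}{1200088642}$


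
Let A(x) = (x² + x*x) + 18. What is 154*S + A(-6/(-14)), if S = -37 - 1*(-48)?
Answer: 83906/49 ≈ 1712.4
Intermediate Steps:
A(x) = 18 + 2*x² (A(x) = (x² + x²) + 18 = 2*x² + 18 = 18 + 2*x²)
S = 11 (S = -37 + 48 = 11)
154*S + A(-6/(-14)) = 154*11 + (18 + 2*(-6/(-14))²) = 1694 + (18 + 2*(-6*(-1/14))²) = 1694 + (18 + 2*(3/7)²) = 1694 + (18 + 2*(9/49)) = 1694 + (18 + 18/49) = 1694 + 900/49 = 83906/49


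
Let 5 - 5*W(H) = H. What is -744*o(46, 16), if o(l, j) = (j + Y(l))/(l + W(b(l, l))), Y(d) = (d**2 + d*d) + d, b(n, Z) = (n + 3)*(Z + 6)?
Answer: 5324560/771 ≈ 6906.0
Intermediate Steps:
b(n, Z) = (3 + n)*(6 + Z)
W(H) = 1 - H/5
Y(d) = d + 2*d**2 (Y(d) = (d**2 + d**2) + d = 2*d**2 + d = d + 2*d**2)
o(l, j) = (j + l*(1 + 2*l))/(-13/5 - 4*l/5 - l**2/5) (o(l, j) = (j + l*(1 + 2*l))/(l + (1 - (18 + 3*l + 6*l + l*l)/5)) = (j + l*(1 + 2*l))/(l + (1 - (18 + 3*l + 6*l + l**2)/5)) = (j + l*(1 + 2*l))/(l + (1 - (18 + l**2 + 9*l)/5)) = (j + l*(1 + 2*l))/(l + (1 + (-18/5 - 9*l/5 - l**2/5))) = (j + l*(1 + 2*l))/(l + (-13/5 - 9*l/5 - l**2/5)) = (j + l*(1 + 2*l))/(-13/5 - 4*l/5 - l**2/5))
-744*o(46, 16) = -3720*(16 + 46*(1 + 2*46))/(-13 - 1*46**2 - 4*46) = -3720*(16 + 46*(1 + 92))/(-13 - 1*2116 - 184) = -3720*(16 + 46*93)/(-13 - 2116 - 184) = -3720*(16 + 4278)/(-2313) = -3720*(-1)*4294/2313 = -744*(-21470/2313) = 5324560/771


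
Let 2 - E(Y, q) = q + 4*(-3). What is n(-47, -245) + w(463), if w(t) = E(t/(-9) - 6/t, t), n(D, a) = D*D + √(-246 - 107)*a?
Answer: 1760 - 245*I*√353 ≈ 1760.0 - 4603.1*I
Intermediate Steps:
E(Y, q) = 14 - q (E(Y, q) = 2 - (q + 4*(-3)) = 2 - (q - 12) = 2 - (-12 + q) = 2 + (12 - q) = 14 - q)
n(D, a) = D² + I*a*√353 (n(D, a) = D² + √(-353)*a = D² + (I*√353)*a = D² + I*a*√353)
w(t) = 14 - t
n(-47, -245) + w(463) = ((-47)² + I*(-245)*√353) + (14 - 1*463) = (2209 - 245*I*√353) + (14 - 463) = (2209 - 245*I*√353) - 449 = 1760 - 245*I*√353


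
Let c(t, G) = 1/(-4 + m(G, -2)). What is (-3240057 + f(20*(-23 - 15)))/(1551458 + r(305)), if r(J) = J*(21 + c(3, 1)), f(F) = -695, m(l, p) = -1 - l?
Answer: -19444512/9346873 ≈ -2.0803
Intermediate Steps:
c(t, G) = 1/(-5 - G) (c(t, G) = 1/(-4 + (-1 - G)) = 1/(-5 - G))
r(J) = 125*J/6 (r(J) = J*(21 - 1/(5 + 1)) = J*(21 - 1/6) = J*(125/6) = 125*J/6)
(-3240057 + f(20*(-23 - 15)))/(1551458 + r(305)) = (-3240057 - 695)/(1551458 + (125/6)*305) = -3240752/(1551458 + 38125/6) = -3240752/9346873/6 = -3240752*6/9346873 = -19444512/9346873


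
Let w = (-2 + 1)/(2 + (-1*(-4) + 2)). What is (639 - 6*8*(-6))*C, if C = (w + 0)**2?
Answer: 927/64 ≈ 14.484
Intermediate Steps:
w = -1/8 (w = -1/(2 + (4 + 2)) = -1/(2 + 6) = -1/8 ≈ -0.12500)
C = 1/64 (C = (-1/8 + 0)**2 = (-1/8)**2 = 1/64 ≈ 0.015625)
(639 - 6*8*(-6))*C = (639 - 6*8*(-6))*(1/64) = (639 - 48*(-6))*(1/64) = (639 - 1*(-288))*(1/64) = (639 + 288)*(1/64) = 927*(1/64) = 927/64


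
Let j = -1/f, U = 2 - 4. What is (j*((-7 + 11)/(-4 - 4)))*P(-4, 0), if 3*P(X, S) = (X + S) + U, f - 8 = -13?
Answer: 1/5 ≈ 0.20000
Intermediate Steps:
f = -5 (f = 8 - 13 = -5)
U = -2
P(X, S) = -2/3 + S/3 + X/3 (P(X, S) = ((X + S) - 2)/3 = ((S + X) - 2)/3 = (-2 + S + X)/3 = -2/3 + S/3 + X/3)
j = 1/5 (j = -1/(-5) = -1*(-1/5) = 1/5 ≈ 0.20000)
(j*((-7 + 11)/(-4 - 4)))*P(-4, 0) = (((-7 + 11)/(-4 - 4))/5)*(-2/3 + (1/3)*0 + (1/3)*(-4)) = ((4/(-8))/5)*(-2/3 + 0 - 4/3) = ((4*(-1/8))/5)*(-2) = ((1/5)*(-1/2))*(-2) = -1/10*(-2) = 1/5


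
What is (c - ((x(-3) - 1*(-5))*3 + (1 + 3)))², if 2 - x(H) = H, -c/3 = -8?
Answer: 100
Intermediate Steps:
c = 24 (c = -3*(-8) = 24)
x(H) = 2 - H
(c - ((x(-3) - 1*(-5))*3 + (1 + 3)))² = (24 - (((2 - 1*(-3)) - 1*(-5))*3 + (1 + 3)))² = (24 - (((2 + 3) + 5)*3 + 4))² = (24 - ((5 + 5)*3 + 4))² = (24 - (10*3 + 4))² = (24 - (30 + 4))² = (24 - 1*34)² = (24 - 34)² = (-10)² = 100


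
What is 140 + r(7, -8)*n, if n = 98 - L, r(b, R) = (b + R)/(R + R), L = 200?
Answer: 1069/8 ≈ 133.63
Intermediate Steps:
r(b, R) = (R + b)/(2*R) (r(b, R) = (R + b)/((2*R)) = (R + b)*(1/(2*R)) = (R + b)/(2*R))
n = -102 (n = 98 - 1*200 = 98 - 200 = -102)
140 + r(7, -8)*n = 140 + ((½)*(-8 + 7)/(-8))*(-102) = 140 + ((½)*(-⅛)*(-1))*(-102) = 140 + (1/16)*(-102) = 140 - 51/8 = 1069/8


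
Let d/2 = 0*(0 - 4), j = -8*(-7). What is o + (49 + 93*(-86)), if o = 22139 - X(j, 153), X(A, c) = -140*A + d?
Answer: 22030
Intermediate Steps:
j = 56
d = 0 (d = 2*(0*(0 - 4)) = 2*(0*(-4)) = 2*0 = 0)
X(A, c) = -140*A (X(A, c) = -140*A + 0 = -140*A)
o = 29979 (o = 22139 - (-140)*56 = 22139 - 1*(-7840) = 22139 + 7840 = 29979)
o + (49 + 93*(-86)) = 29979 + (49 + 93*(-86)) = 29979 + (49 - 7998) = 29979 - 7949 = 22030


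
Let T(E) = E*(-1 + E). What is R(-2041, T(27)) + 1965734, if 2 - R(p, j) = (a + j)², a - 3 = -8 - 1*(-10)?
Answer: 1465887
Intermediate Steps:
a = 5 (a = 3 + (-8 - 1*(-10)) = 3 + (-8 + 10) = 3 + 2 = 5)
R(p, j) = 2 - (5 + j)²
R(-2041, T(27)) + 1965734 = (2 - (5 + 27*(-1 + 27))²) + 1965734 = (2 - (5 + 27*26)²) + 1965734 = (2 - (5 + 702)²) + 1965734 = (2 - 1*707²) + 1965734 = (2 - 1*499849) + 1965734 = (2 - 499849) + 1965734 = -499847 + 1965734 = 1465887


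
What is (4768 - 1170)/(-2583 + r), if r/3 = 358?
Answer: -3598/1509 ≈ -2.3844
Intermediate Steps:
r = 1074 (r = 3*358 = 1074)
(4768 - 1170)/(-2583 + r) = (4768 - 1170)/(-2583 + 1074) = 3598/(-1509) = 3598*(-1/1509) = -3598/1509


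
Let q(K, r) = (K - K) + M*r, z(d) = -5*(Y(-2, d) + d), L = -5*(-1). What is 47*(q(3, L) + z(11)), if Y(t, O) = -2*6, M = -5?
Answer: -940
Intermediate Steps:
L = 5
Y(t, O) = -12
z(d) = 60 - 5*d (z(d) = -5*(-12 + d) = 60 - 5*d)
q(K, r) = -5*r (q(K, r) = (K - K) - 5*r = 0 - 5*r = -5*r)
47*(q(3, L) + z(11)) = 47*(-5*5 + (60 - 5*11)) = 47*(-25 + (60 - 55)) = 47*(-25 + 5) = 47*(-20) = -940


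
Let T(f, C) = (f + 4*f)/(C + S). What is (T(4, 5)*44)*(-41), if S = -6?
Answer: 36080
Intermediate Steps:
T(f, C) = 5*f/(-6 + C) (T(f, C) = (f + 4*f)/(C - 6) = (5*f)/(-6 + C) = 5*f/(-6 + C))
(T(4, 5)*44)*(-41) = ((5*4/(-6 + 5))*44)*(-41) = ((5*4/(-1))*44)*(-41) = ((5*4*(-1))*44)*(-41) = -20*44*(-41) = -880*(-41) = 36080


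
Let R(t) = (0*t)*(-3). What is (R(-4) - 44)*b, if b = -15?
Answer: 660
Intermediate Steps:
R(t) = 0 (R(t) = 0*(-3) = 0)
(R(-4) - 44)*b = (0 - 44)*(-15) = -44*(-15) = 660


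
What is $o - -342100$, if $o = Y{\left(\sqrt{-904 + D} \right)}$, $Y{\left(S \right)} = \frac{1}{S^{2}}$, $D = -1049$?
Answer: $\frac{668121299}{1953} \approx 3.421 \cdot 10^{5}$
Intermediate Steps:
$Y{\left(S \right)} = \frac{1}{S^{2}}$
$o = - \frac{1}{1953}$ ($o = \frac{1}{-904 - 1049} = \frac{1}{-1953} = - \frac{1}{1953} \approx -0.00051203$)
$o - -342100 = - \frac{1}{1953} - -342100 = - \frac{1}{1953} + 342100 = \frac{668121299}{1953}$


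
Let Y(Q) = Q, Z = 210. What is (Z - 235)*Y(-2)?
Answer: 50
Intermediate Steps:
(Z - 235)*Y(-2) = (210 - 235)*(-2) = -25*(-2) = 50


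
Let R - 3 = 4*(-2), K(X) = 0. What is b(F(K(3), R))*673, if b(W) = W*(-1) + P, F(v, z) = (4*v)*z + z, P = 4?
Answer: 6057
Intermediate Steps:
R = -5 (R = 3 + 4*(-2) = 3 - 8 = -5)
F(v, z) = z + 4*v*z (F(v, z) = 4*v*z + z = z + 4*v*z)
b(W) = 4 - W (b(W) = W*(-1) + 4 = -W + 4 = 4 - W)
b(F(K(3), R))*673 = (4 - (-5)*(1 + 4*0))*673 = (4 - (-5)*(1 + 0))*673 = (4 - (-5))*673 = (4 - 1*(-5))*673 = (4 + 5)*673 = 9*673 = 6057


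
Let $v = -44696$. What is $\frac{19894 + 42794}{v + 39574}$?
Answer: $- \frac{31344}{2561} \approx -12.239$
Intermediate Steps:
$\frac{19894 + 42794}{v + 39574} = \frac{19894 + 42794}{-44696 + 39574} = \frac{62688}{-5122} = 62688 \left(- \frac{1}{5122}\right) = - \frac{31344}{2561}$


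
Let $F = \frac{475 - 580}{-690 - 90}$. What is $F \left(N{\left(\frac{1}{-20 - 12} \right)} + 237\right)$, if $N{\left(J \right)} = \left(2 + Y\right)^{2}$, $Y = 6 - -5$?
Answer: $\frac{1421}{26} \approx 54.654$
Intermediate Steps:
$Y = 11$ ($Y = 6 + 5 = 11$)
$N{\left(J \right)} = 169$ ($N{\left(J \right)} = \left(2 + 11\right)^{2} = 13^{2} = 169$)
$F = \frac{7}{52}$ ($F = - \frac{105}{-780} = \left(-105\right) \left(- \frac{1}{780}\right) = \frac{7}{52} \approx 0.13462$)
$F \left(N{\left(\frac{1}{-20 - 12} \right)} + 237\right) = \frac{7 \left(169 + 237\right)}{52} = \frac{7}{52} \cdot 406 = \frac{1421}{26}$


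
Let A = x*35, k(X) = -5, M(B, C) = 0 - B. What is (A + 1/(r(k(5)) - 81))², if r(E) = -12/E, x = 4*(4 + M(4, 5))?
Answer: 25/154449 ≈ 0.00016187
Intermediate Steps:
M(B, C) = -B
x = 0 (x = 4*(4 - 1*4) = 4*(4 - 4) = 4*0 = 0)
A = 0 (A = 0*35 = 0)
(A + 1/(r(k(5)) - 81))² = (0 + 1/(-12/(-5) - 81))² = (0 + 1/(-12*(-⅕) - 81))² = (0 + 1/(12/5 - 81))² = (0 + 1/(-393/5))² = (0 - 5/393)² = (-5/393)² = 25/154449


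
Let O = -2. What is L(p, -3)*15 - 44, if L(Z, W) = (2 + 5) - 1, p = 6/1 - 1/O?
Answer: 46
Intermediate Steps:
p = 13/2 (p = 6/1 - 1/(-2) = 6*1 - 1*(-½) = 6 + ½ = 13/2 ≈ 6.5000)
L(Z, W) = 6 (L(Z, W) = 7 - 1 = 6)
L(p, -3)*15 - 44 = 6*15 - 44 = 90 - 44 = 46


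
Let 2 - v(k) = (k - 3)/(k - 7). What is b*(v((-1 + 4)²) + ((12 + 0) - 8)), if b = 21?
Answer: 63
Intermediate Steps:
v(k) = 2 - (-3 + k)/(-7 + k) (v(k) = 2 - (k - 3)/(k - 7) = 2 - (-3 + k)/(-7 + k))
b*(v((-1 + 4)²) + ((12 + 0) - 8)) = 21*((-11 + (-1 + 4)²)/(-7 + (-1 + 4)²) + ((12 + 0) - 8)) = 21*((-11 + 3²)/(-7 + 3²) + (12 - 8)) = 21*((-11 + 9)/(-7 + 9) + 4) = 21*(-2/2 + 4) = 21*((½)*(-2) + 4) = 21*(-1 + 4) = 21*3 = 63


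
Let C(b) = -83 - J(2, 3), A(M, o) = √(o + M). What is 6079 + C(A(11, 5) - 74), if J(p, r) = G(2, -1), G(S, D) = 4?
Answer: 5992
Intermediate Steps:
A(M, o) = √(M + o)
J(p, r) = 4
C(b) = -87 (C(b) = -83 - 1*4 = -83 - 4 = -87)
6079 + C(A(11, 5) - 74) = 6079 - 87 = 5992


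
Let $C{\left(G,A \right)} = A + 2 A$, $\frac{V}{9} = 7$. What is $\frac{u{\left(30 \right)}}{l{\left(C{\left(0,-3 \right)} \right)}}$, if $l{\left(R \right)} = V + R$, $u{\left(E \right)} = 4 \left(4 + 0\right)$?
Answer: $\frac{8}{27} \approx 0.2963$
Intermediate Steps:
$u{\left(E \right)} = 16$ ($u{\left(E \right)} = 4 \cdot 4 = 16$)
$V = 63$ ($V = 9 \cdot 7 = 63$)
$C{\left(G,A \right)} = 3 A$
$l{\left(R \right)} = 63 + R$
$\frac{u{\left(30 \right)}}{l{\left(C{\left(0,-3 \right)} \right)}} = \frac{16}{63 + 3 \left(-3\right)} = \frac{16}{63 - 9} = \frac{16}{54} = 16 \cdot \frac{1}{54} = \frac{8}{27}$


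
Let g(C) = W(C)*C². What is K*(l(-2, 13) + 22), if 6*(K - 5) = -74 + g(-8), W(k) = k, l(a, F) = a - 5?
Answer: -1390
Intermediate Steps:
l(a, F) = -5 + a
g(C) = C³ (g(C) = C*C² = C³)
K = -278/3 (K = 5 + (-74 + (-8)³)/6 = 5 + (-74 - 512)/6 = 5 + (⅙)*(-586) = 5 - 293/3 = -278/3 ≈ -92.667)
K*(l(-2, 13) + 22) = -278*((-5 - 2) + 22)/3 = -278*(-7 + 22)/3 = -278/3*15 = -1390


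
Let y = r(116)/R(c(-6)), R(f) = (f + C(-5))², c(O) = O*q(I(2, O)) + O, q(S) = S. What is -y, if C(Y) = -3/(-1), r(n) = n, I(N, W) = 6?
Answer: -116/1521 ≈ -0.076266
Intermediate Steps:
C(Y) = 3 (C(Y) = -3*(-1) = 3)
c(O) = 7*O (c(O) = O*6 + O = 6*O + O = 7*O)
R(f) = (3 + f)² (R(f) = (f + 3)² = (3 + f)²)
y = 116/1521 (y = 116/((3 + 7*(-6))²) = 116/((3 - 42)²) = 116/((-39)²) = 116/1521 ≈ 0.076266)
-y = -1*116/1521 = -116/1521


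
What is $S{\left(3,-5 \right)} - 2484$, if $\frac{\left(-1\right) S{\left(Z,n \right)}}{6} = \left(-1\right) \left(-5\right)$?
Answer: $-2514$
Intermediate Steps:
$S{\left(Z,n \right)} = -30$ ($S{\left(Z,n \right)} = - 6 \left(\left(-1\right) \left(-5\right)\right) = \left(-6\right) 5 = -30$)
$S{\left(3,-5 \right)} - 2484 = -30 - 2484 = -2514$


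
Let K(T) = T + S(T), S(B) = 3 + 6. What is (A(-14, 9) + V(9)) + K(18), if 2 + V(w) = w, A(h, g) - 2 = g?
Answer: 45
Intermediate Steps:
A(h, g) = 2 + g
S(B) = 9
V(w) = -2 + w
K(T) = 9 + T (K(T) = T + 9 = 9 + T)
(A(-14, 9) + V(9)) + K(18) = ((2 + 9) + (-2 + 9)) + (9 + 18) = (11 + 7) + 27 = 18 + 27 = 45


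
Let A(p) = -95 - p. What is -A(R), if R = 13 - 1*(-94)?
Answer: 202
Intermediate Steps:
R = 107 (R = 13 + 94 = 107)
-A(R) = -(-95 - 1*107) = -(-95 - 107) = -1*(-202) = 202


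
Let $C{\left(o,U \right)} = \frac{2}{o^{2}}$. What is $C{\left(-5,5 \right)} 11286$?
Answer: $\frac{22572}{25} \approx 902.88$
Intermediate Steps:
$C{\left(o,U \right)} = \frac{2}{o^{2}}$
$C{\left(-5,5 \right)} 11286 = \frac{2}{25} \cdot 11286 = \frac{22572}{25}$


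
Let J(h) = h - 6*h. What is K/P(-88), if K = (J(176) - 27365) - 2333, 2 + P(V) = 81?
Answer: -30578/79 ≈ -387.06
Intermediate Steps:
J(h) = -5*h
P(V) = 79 (P(V) = -2 + 81 = 79)
K = -30578 (K = (-5*176 - 27365) - 2333 = (-880 - 27365) - 2333 = -28245 - 2333 = -30578)
K/P(-88) = -30578/79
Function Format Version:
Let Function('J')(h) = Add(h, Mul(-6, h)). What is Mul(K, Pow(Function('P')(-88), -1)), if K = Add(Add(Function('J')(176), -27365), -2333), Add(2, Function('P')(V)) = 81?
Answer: Rational(-30578, 79) ≈ -387.06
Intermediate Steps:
Function('J')(h) = Mul(-5, h)
Function('P')(V) = 79 (Function('P')(V) = Add(-2, 81) = 79)
K = -30578 (K = Add(Add(Mul(-5, 176), -27365), -2333) = Add(Add(-880, -27365), -2333) = Add(-28245, -2333) = -30578)
Mul(K, Pow(Function('P')(-88), -1)) = Mul(-30578, Pow(79, -1)) = Mul(-30578, Rational(1, 79)) = Rational(-30578, 79)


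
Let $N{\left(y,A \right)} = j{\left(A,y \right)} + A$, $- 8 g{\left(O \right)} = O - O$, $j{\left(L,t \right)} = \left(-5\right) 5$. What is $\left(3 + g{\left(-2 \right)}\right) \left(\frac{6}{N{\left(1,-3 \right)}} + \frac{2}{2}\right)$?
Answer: $\frac{33}{14} \approx 2.3571$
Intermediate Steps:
$j{\left(L,t \right)} = -25$
$g{\left(O \right)} = 0$ ($g{\left(O \right)} = - \frac{O - O}{8} = \left(- \frac{1}{8}\right) 0 = 0$)
$N{\left(y,A \right)} = -25 + A$
$\left(3 + g{\left(-2 \right)}\right) \left(\frac{6}{N{\left(1,-3 \right)}} + \frac{2}{2}\right) = \left(3 + 0\right) \left(\frac{6}{-25 - 3} + \frac{2}{2}\right) = 3 \left(\frac{6}{-28} + 2 \cdot \frac{1}{2}\right) = 3 \left(6 \left(- \frac{1}{28}\right) + 1\right) = 3 \left(- \frac{3}{14} + 1\right) = 3 \cdot \frac{11}{14} = \frac{33}{14}$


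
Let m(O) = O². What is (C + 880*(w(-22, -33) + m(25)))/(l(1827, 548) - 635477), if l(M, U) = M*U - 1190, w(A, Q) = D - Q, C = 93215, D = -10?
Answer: 663455/364529 ≈ 1.8200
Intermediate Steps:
w(A, Q) = -10 - Q
l(M, U) = -1190 + M*U
(C + 880*(w(-22, -33) + m(25)))/(l(1827, 548) - 635477) = (93215 + 880*((-10 - 1*(-33)) + 25²))/((-1190 + 1827*548) - 635477) = (93215 + 880*((-10 + 33) + 625))/((-1190 + 1001196) - 635477) = (93215 + 880*(23 + 625))/(1000006 - 635477) = (93215 + 880*648)/364529 = (93215 + 570240)*(1/364529) = 663455*(1/364529) = 663455/364529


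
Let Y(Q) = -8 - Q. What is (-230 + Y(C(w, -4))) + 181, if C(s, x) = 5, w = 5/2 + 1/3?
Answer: -62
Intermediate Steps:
w = 17/6 (w = 5*(1/2) + 1*(1/3) = 5/2 + 1/3 = 17/6 ≈ 2.8333)
(-230 + Y(C(w, -4))) + 181 = (-230 + (-8 - 1*5)) + 181 = (-230 + (-8 - 5)) + 181 = (-230 - 13) + 181 = -243 + 181 = -62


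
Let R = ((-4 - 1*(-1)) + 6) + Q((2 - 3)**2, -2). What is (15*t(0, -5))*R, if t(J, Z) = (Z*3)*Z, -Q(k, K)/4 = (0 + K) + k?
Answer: 7875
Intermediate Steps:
Q(k, K) = -4*K - 4*k (Q(k, K) = -4*((0 + K) + k) = -4*(K + k) = -4*K - 4*k)
t(J, Z) = 3*Z**2 (t(J, Z) = (3*Z)*Z = 3*Z**2)
R = 7 (R = ((-4 - 1*(-1)) + 6) + (-4*(-2) - 4*(2 - 3)**2) = ((-4 + 1) + 6) + (8 - 4*(-1)**2) = (-3 + 6) + (8 - 4*1) = 3 + (8 - 4) = 3 + 4 = 7)
(15*t(0, -5))*R = (15*(3*(-5)**2))*7 = (15*(3*25))*7 = (15*75)*7 = 1125*7 = 7875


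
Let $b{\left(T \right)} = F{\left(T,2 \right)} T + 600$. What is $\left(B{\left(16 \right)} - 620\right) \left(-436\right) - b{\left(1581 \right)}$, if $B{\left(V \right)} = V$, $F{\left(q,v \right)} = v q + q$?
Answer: $-7235939$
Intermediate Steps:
$F{\left(q,v \right)} = q + q v$ ($F{\left(q,v \right)} = q v + q = q + q v$)
$b{\left(T \right)} = 600 + 3 T^{2}$ ($b{\left(T \right)} = T \left(1 + 2\right) T + 600 = T 3 T + 600 = 3 T T + 600 = 3 T^{2} + 600 = 600 + 3 T^{2}$)
$\left(B{\left(16 \right)} - 620\right) \left(-436\right) - b{\left(1581 \right)} = \left(16 - 620\right) \left(-436\right) - \left(600 + 3 \cdot 1581^{2}\right) = \left(-604\right) \left(-436\right) - \left(600 + 3 \cdot 2499561\right) = 263344 - \left(600 + 7498683\right) = 263344 - 7499283 = -7235939$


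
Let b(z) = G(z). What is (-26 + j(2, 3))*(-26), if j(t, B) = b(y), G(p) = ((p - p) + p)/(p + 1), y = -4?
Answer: 1924/3 ≈ 641.33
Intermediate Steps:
G(p) = p/(1 + p) (G(p) = (0 + p)/(1 + p) = p/(1 + p))
b(z) = z/(1 + z)
j(t, B) = 4/3 (j(t, B) = -4/(1 - 4) = -4/(-3) = -4*(-⅓) = 4/3)
(-26 + j(2, 3))*(-26) = (-26 + 4/3)*(-26) = -74/3*(-26) = 1924/3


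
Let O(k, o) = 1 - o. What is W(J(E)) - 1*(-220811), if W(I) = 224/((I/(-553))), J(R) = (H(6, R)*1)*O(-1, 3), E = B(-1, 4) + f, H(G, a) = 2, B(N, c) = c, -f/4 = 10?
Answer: 251779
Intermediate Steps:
f = -40 (f = -4*10 = -40)
E = -36 (E = 4 - 40 = -36)
J(R) = -4 (J(R) = (2*1)*(1 - 1*3) = 2*(1 - 3) = 2*(-2) = -4)
W(I) = -123872/I (W(I) = 224/((I*(-1/553))) = 224/((-I/553)) = 224*(-553/I) = -123872/I)
W(J(E)) - 1*(-220811) = -123872/(-4) - 1*(-220811) = -123872*(-1/4) + 220811 = 30968 + 220811 = 251779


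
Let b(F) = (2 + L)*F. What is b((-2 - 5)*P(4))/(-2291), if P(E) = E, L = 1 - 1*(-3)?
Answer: 168/2291 ≈ 0.073330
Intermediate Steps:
L = 4 (L = 1 + 3 = 4)
b(F) = 6*F (b(F) = (2 + 4)*F = 6*F)
b((-2 - 5)*P(4))/(-2291) = (6*((-2 - 5)*4))/(-2291) = (6*(-7*4))*(-1/2291) = (6*(-28))*(-1/2291) = -168*(-1/2291) = 168/2291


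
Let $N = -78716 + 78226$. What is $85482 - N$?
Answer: $85972$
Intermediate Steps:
$N = -490$
$85482 - N = 85482 - -490 = 85482 + 490 = 85972$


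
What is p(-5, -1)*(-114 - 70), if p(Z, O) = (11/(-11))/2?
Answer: 92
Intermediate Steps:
p(Z, O) = -½ (p(Z, O) = (11*(-1/11))*(½) = -1*½ = -½)
p(-5, -1)*(-114 - 70) = -(-114 - 70)/2 = -½*(-184) = 92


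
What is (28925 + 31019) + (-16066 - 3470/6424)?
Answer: 140934401/3212 ≈ 43877.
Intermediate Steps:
(28925 + 31019) + (-16066 - 3470/6424) = 59944 + (-16066 - 3470*1/6424) = 59944 + (-16066 - 1735/3212) = 59944 - 51605727/3212 = 140934401/3212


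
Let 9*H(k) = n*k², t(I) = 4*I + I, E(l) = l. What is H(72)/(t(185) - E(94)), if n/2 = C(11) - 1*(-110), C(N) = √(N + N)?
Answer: 42240/277 + 384*√22/277 ≈ 158.99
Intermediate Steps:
C(N) = √2*√N (C(N) = √(2*N) = √2*√N)
n = 220 + 2*√22 (n = 2*(√2*√11 - 1*(-110)) = 2*(√22 + 110) = 2*(110 + √22) = 220 + 2*√22 ≈ 229.38)
t(I) = 5*I
H(k) = k²*(220 + 2*√22)/9 (H(k) = ((220 + 2*√22)*k²)/9 = (k²*(220 + 2*√22))/9 = k²*(220 + 2*√22)/9)
H(72)/(t(185) - E(94)) = ((2/9)*72²*(110 + √22))/(5*185 - 1*94) = ((2/9)*5184*(110 + √22))/(925 - 94) = (126720 + 1152*√22)/831 = (126720 + 1152*√22)*(1/831) = 42240/277 + 384*√22/277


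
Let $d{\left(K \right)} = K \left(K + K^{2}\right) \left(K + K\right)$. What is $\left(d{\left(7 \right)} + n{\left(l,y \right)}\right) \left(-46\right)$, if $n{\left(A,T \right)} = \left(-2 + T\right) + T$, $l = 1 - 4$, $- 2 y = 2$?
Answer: $-252264$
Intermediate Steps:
$y = -1$ ($y = \left(- \frac{1}{2}\right) 2 = -1$)
$d{\left(K \right)} = 2 K^{2} \left(K + K^{2}\right)$ ($d{\left(K \right)} = K \left(K + K^{2}\right) 2 K = K 2 K \left(K + K^{2}\right) = 2 K^{2} \left(K + K^{2}\right)$)
$l = -3$ ($l = 1 - 4 = -3$)
$n{\left(A,T \right)} = -2 + 2 T$
$\left(d{\left(7 \right)} + n{\left(l,y \right)}\right) \left(-46\right) = \left(2 \cdot 7^{3} \left(1 + 7\right) + \left(-2 + 2 \left(-1\right)\right)\right) \left(-46\right) = \left(2 \cdot 343 \cdot 8 - 4\right) \left(-46\right) = \left(5488 - 4\right) \left(-46\right) = 5484 \left(-46\right) = -252264$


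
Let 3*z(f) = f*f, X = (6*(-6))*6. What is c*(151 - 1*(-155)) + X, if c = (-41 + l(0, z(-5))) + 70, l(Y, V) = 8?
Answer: 11106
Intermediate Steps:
X = -216 (X = -36*6 = -216)
z(f) = f**2/3 (z(f) = (f*f)/3 = f**2/3)
c = 37 (c = (-41 + 8) + 70 = -33 + 70 = 37)
c*(151 - 1*(-155)) + X = 37*(151 - 1*(-155)) - 216 = 37*(151 + 155) - 216 = 37*306 - 216 = 11322 - 216 = 11106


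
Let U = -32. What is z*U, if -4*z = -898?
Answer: -7184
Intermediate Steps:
z = 449/2 (z = -¼*(-898) = 449/2 ≈ 224.50)
z*U = (449/2)*(-32) = -7184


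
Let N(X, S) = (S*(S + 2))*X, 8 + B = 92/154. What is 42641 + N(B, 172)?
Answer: -13775603/77 ≈ -1.7890e+5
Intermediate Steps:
B = -570/77 (B = -8 + 92/154 = -8 + 92*(1/154) = -8 + 46/77 = -570/77 ≈ -7.4026)
N(X, S) = S*X*(2 + S) (N(X, S) = (S*(2 + S))*X = S*X*(2 + S))
42641 + N(B, 172) = 42641 + 172*(-570/77)*(2 + 172) = 42641 + 172*(-570/77)*174 = 42641 - 17058960/77 = -13775603/77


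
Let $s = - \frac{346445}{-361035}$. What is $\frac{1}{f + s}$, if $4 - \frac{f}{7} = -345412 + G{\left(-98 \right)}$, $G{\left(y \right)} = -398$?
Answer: $\frac{72207}{174791409775} \approx 4.131 \cdot 10^{-7}$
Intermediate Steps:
$s = \frac{69289}{72207}$ ($s = \left(-346445\right) \left(- \frac{1}{361035}\right) = \frac{69289}{72207} \approx 0.95959$)
$f = 2420698$ ($f = 28 - 7 \left(-345412 - 398\right) = 28 - -2420670 = 28 + 2420670 = 2420698$)
$\frac{1}{f + s} = \frac{1}{2420698 + \frac{69289}{72207}} = \frac{1}{\frac{174791409775}{72207}} = \frac{72207}{174791409775}$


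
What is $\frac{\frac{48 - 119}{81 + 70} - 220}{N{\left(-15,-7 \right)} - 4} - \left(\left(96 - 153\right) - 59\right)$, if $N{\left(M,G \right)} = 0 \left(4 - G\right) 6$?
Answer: $\frac{103355}{604} \approx 171.12$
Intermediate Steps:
$N{\left(M,G \right)} = 0$ ($N{\left(M,G \right)} = 0 \cdot 6 = 0$)
$\frac{\frac{48 - 119}{81 + 70} - 220}{N{\left(-15,-7 \right)} - 4} - \left(\left(96 - 153\right) - 59\right) = \frac{\frac{48 - 119}{81 + 70} - 220}{0 - 4} - \left(\left(96 - 153\right) - 59\right) = \frac{- \frac{71}{151} - 220}{-4} - \left(-57 - 59\right) = \left(\left(-71\right) \frac{1}{151} - 220\right) \left(- \frac{1}{4}\right) - -116 = \left(- \frac{71}{151} - 220\right) \left(- \frac{1}{4}\right) + 116 = \left(- \frac{33291}{151}\right) \left(- \frac{1}{4}\right) + 116 = \frac{33291}{604} + 116 = \frac{103355}{604}$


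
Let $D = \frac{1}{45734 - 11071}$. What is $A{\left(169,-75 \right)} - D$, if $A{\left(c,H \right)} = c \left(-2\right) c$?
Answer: $- \frac{1980019887}{34663} \approx -57122.0$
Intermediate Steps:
$A{\left(c,H \right)} = - 2 c^{2}$ ($A{\left(c,H \right)} = - 2 c c = - 2 c^{2}$)
$D = \frac{1}{34663} \approx 2.8849 \cdot 10^{-5}$
$A{\left(169,-75 \right)} - D = - 2 \cdot 169^{2} - \frac{1}{34663} = \left(-2\right) 28561 - \frac{1}{34663} = -57122 - \frac{1}{34663} = - \frac{1980019887}{34663}$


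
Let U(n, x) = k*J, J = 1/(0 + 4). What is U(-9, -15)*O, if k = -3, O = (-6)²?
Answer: -27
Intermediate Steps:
O = 36
J = ¼ (J = 1/4 = ¼ ≈ 0.25000)
U(n, x) = -¾ (U(n, x) = -3*¼ = -¾)
U(-9, -15)*O = -¾*36 = -27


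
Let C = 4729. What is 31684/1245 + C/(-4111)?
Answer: 124365319/5118195 ≈ 24.299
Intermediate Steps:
31684/1245 + C/(-4111) = 31684/1245 + 4729/(-4111) = 31684*(1/1245) + 4729*(-1/4111) = 31684/1245 - 4729/4111 = 124365319/5118195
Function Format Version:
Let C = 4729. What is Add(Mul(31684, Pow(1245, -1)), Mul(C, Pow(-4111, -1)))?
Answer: Rational(124365319, 5118195) ≈ 24.299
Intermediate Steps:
Add(Mul(31684, Pow(1245, -1)), Mul(C, Pow(-4111, -1))) = Add(Mul(31684, Pow(1245, -1)), Mul(4729, Pow(-4111, -1))) = Add(Mul(31684, Rational(1, 1245)), Mul(4729, Rational(-1, 4111))) = Add(Rational(31684, 1245), Rational(-4729, 4111)) = Rational(124365319, 5118195)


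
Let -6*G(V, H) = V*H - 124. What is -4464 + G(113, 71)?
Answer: -11561/2 ≈ -5780.5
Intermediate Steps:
G(V, H) = 62/3 - H*V/6 (G(V, H) = -(V*H - 124)/6 = -(H*V - 124)/6 = -(-124 + H*V)/6 = 62/3 - H*V/6)
-4464 + G(113, 71) = -4464 + (62/3 - 1/6*71*113) = -4464 + (62/3 - 8023/6) = -4464 - 2633/2 = -11561/2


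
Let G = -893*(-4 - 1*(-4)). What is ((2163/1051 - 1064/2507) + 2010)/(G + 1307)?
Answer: 5300366947/3443758099 ≈ 1.5391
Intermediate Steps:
G = 0 (G = -893*(-4 + 4) = -893*0 = 0)
((2163/1051 - 1064/2507) + 2010)/(G + 1307) = ((2163/1051 - 1064/2507) + 2010)/(0 + 1307) = ((2163*(1/1051) - 1064*1/2507) + 2010)/1307 = ((2163/1051 - 1064/2507) + 2010)*(1/1307) = (4304377/2634857 + 2010)*(1/1307) = (5300366947/2634857)*(1/1307) = 5300366947/3443758099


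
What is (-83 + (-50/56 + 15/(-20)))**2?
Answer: 1404225/196 ≈ 7164.4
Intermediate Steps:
(-83 + (-50/56 + 15/(-20)))**2 = (-83 + (-50*1/56 + 15*(-1/20)))**2 = (-83 + (-25/28 - 3/4))**2 = (-83 - 23/14)**2 = (-1185/14)**2 = 1404225/196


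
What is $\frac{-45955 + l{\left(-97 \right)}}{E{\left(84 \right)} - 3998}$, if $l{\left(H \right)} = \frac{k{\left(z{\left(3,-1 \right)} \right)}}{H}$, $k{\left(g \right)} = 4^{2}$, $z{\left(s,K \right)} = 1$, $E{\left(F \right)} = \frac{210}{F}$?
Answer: $\frac{8915302}{775127} \approx 11.502$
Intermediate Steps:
$k{\left(g \right)} = 16$
$l{\left(H \right)} = \frac{16}{H}$
$\frac{-45955 + l{\left(-97 \right)}}{E{\left(84 \right)} - 3998} = \frac{-45955 + \frac{16}{-97}}{\frac{210}{84} - 3998} = \frac{-45955 + 16 \left(- \frac{1}{97}\right)}{210 \cdot \frac{1}{84} - 3998} = \frac{-45955 - \frac{16}{97}}{\frac{5}{2} - 3998} = - \frac{4457651}{97 \left(- \frac{7991}{2}\right)} = \left(- \frac{4457651}{97}\right) \left(- \frac{2}{7991}\right) = \frac{8915302}{775127}$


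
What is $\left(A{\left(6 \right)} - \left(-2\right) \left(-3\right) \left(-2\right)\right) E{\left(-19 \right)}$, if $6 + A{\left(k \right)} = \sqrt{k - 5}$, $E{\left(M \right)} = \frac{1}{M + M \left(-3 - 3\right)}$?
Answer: $\frac{7}{95} \approx 0.073684$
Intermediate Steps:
$E{\left(M \right)} = - \frac{1}{5 M}$ ($E{\left(M \right)} = \frac{1}{M + M \left(-6\right)} = \frac{1}{M - 6 M} = \frac{1}{\left(-5\right) M} = - \frac{1}{5 M}$)
$A{\left(k \right)} = -6 + \sqrt{-5 + k}$ ($A{\left(k \right)} = -6 + \sqrt{k - 5} = -6 + \sqrt{-5 + k}$)
$\left(A{\left(6 \right)} - \left(-2\right) \left(-3\right) \left(-2\right)\right) E{\left(-19 \right)} = \left(\left(-6 + \sqrt{-5 + 6}\right) - \left(-2\right) \left(-3\right) \left(-2\right)\right) \left(- \frac{1}{5 \left(-19\right)}\right) = \left(\left(-6 + \sqrt{1}\right) - 6 \left(-2\right)\right) \left(\left(- \frac{1}{5}\right) \left(- \frac{1}{19}\right)\right) = \left(\left(-6 + 1\right) - -12\right) \frac{1}{95} = \left(-5 + 12\right) \frac{1}{95} = 7 \cdot \frac{1}{95} = \frac{7}{95}$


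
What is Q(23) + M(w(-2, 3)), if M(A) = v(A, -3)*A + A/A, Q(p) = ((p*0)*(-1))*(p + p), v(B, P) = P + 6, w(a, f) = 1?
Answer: 4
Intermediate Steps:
v(B, P) = 6 + P
Q(p) = 0 (Q(p) = (0*(-1))*(2*p) = 0*(2*p) = 0)
M(A) = 1 + 3*A (M(A) = (6 - 3)*A + A/A = 3*A + 1 = 1 + 3*A)
Q(23) + M(w(-2, 3)) = 0 + (1 + 3*1) = 0 + (1 + 3) = 0 + 4 = 4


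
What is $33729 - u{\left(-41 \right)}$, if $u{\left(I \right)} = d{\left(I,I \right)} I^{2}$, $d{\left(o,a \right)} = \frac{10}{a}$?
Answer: $34139$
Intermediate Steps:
$u{\left(I \right)} = 10 I$ ($u{\left(I \right)} = \frac{10}{I} I^{2} = 10 I$)
$33729 - u{\left(-41 \right)} = 33729 - 10 \left(-41\right) = 33729 - -410 = 33729 + 410 = 34139$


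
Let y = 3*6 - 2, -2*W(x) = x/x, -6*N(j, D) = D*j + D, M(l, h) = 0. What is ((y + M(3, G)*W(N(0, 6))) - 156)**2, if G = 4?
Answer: 19600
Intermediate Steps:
N(j, D) = -D/6 - D*j/6 (N(j, D) = -(D*j + D)/6 = -(D + D*j)/6 = -D/6 - D*j/6)
W(x) = -1/2 (W(x) = -x/(2*x) = -1/2*1 = -1/2)
y = 16 (y = 18 - 2 = 16)
((y + M(3, G)*W(N(0, 6))) - 156)**2 = ((16 + 0*(-1/2)) - 156)**2 = ((16 + 0) - 156)**2 = (16 - 156)**2 = (-140)**2 = 19600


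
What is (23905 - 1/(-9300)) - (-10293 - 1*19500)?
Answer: 499391401/9300 ≈ 53698.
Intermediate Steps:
(23905 - 1/(-9300)) - (-10293 - 1*19500) = (23905 - 1*(-1/9300)) - (-10293 - 19500) = (23905 + 1/9300) - 1*(-29793) = 222316501/9300 + 29793 = 499391401/9300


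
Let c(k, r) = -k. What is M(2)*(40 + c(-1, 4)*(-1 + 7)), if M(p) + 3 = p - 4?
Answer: -230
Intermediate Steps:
M(p) = -7 + p (M(p) = -3 + (p - 4) = -3 + (-4 + p) = -7 + p)
M(2)*(40 + c(-1, 4)*(-1 + 7)) = (-7 + 2)*(40 + (-1*(-1))*(-1 + 7)) = -5*(40 + 1*6) = -5*(40 + 6) = -5*46 = -230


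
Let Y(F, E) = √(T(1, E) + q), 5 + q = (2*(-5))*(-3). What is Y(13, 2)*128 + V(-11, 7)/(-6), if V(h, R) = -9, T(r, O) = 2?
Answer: 3/2 + 384*√3 ≈ 666.61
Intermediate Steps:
q = 25 (q = -5 + (2*(-5))*(-3) = -5 - 10*(-3) = -5 + 30 = 25)
Y(F, E) = 3*√3 (Y(F, E) = √(2 + 25) = √27 = 3*√3)
Y(13, 2)*128 + V(-11, 7)/(-6) = (3*√3)*128 - 9/(-6) = 384*√3 - 9*(-⅙) = 384*√3 + 3/2 = 3/2 + 384*√3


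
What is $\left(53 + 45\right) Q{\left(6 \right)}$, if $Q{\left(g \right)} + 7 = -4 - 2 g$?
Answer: $-2254$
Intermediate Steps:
$Q{\left(g \right)} = -11 - 2 g$ ($Q{\left(g \right)} = -7 - \left(4 + 2 g\right) = -11 - 2 g$)
$\left(53 + 45\right) Q{\left(6 \right)} = \left(53 + 45\right) \left(-11 - 12\right) = 98 \left(-11 - 12\right) = 98 \left(-23\right) = -2254$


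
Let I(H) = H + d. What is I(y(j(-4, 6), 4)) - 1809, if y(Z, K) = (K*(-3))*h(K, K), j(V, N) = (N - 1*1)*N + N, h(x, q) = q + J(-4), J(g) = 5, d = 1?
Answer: -1916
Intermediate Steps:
h(x, q) = 5 + q (h(x, q) = q + 5 = 5 + q)
j(V, N) = N + N*(-1 + N) (j(V, N) = (N - 1)*N + N = (-1 + N)*N + N = N*(-1 + N) + N = N + N*(-1 + N))
y(Z, K) = -3*K*(5 + K) (y(Z, K) = (K*(-3))*(5 + K) = (-3*K)*(5 + K) = -3*K*(5 + K))
I(H) = 1 + H (I(H) = H + 1 = 1 + H)
I(y(j(-4, 6), 4)) - 1809 = (1 - 3*4*(5 + 4)) - 1809 = (1 - 3*4*9) - 1809 = (1 - 108) - 1809 = -107 - 1809 = -1916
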